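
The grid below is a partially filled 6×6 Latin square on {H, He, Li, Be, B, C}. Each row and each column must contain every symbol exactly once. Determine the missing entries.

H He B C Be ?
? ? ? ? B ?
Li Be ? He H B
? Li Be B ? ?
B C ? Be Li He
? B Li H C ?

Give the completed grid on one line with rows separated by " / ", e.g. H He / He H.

H He B C Be Li / Be H He Li B C / Li Be C He H B / C Li Be B He H / B C H Be Li He / He B Li H C Be

Cell (r1,c6): row 1 has {H,He,Be,B,C}; column 6 has {He,B} → Li.
Cell (r2,c2): row 2 has {B}; column 2 has {He,Li,Be,B,C} → H.
Cell (r2,c4): row 2 has {H,B}; column 4 has {H,He,Be,B,C} → Li.
Cell (r3,c3): row 3 has {H,He,Li,Be,B}; column 3 has {Li,Be,B} → C.
Cell (r4,c5): row 4 has {Li,Be,B}; column 5 has {H,Li,Be,B,C} → He.
Cell (r5,c3): row 5 has {He,Li,Be,B,C}; column 3 has {Li,Be,B,C} → H.
Cell (r6,c6): row 6 has {H,Li,B,C}; column 6 has {He,Li,B} → Be.
Cell (r2,c3): row 2 has {H,Li,B}; column 3 has {H,Li,Be,B,C} → He.
Cell (r2,c6): row 2 has {H,He,Li,B}; column 6 has {He,Li,Be,B} → C.
Cell (r4,c1): row 4 has {He,Li,Be,B}; column 1 has {H,Li,B} → C.
Cell (r4,c6): row 4 has {He,Li,Be,B,C}; column 6 has {He,Li,Be,B,C} → H.
Cell (r6,c1): row 6 has {H,Li,Be,B,C}; column 1 has {H,Li,B,C} → He.
Cell (r2,c1): row 2 has {H,He,Li,B,C}; column 1 has {H,He,Li,B,C} → Be.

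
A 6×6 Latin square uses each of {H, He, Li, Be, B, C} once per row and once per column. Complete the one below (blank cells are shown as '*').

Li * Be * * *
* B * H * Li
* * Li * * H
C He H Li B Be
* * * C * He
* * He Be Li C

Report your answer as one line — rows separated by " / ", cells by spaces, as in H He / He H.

row 1 has {Li,Be}; column 6 has {H,He,Li,Be,C} — only B is left for (r1,c6).
row 2 has {H,Li,B}; column 3 has {H,He,Li,Be} — only C is left for (r2,c3).
row 5 has {He,C}; column 3 has {H,He,Li,Be,C} — only B is left for (r5,c3).
row 6 has {He,Li,Be,C}; column 2 has {He,B} — only H is left for (r6,c2).
row 1 has {Li,Be,B}; column 2 has {H,He,B} — only C is left for (r1,c2).
row 1 has {Li,Be,B,C}; column 4 has {H,Li,Be,C} — only He is left for (r1,c4).
row 1 has {He,Li,Be,B,C}; column 5 has {Li,B} — only H is left for (r1,c5).
row 3 has {H,Li}; column 2 has {H,He,B,C} — only Be is left for (r3,c2).
row 3 has {H,Li,Be}; column 4 has {H,He,Li,Be,C} — only B is left for (r3,c4).
row 5 has {He,B,C}; column 2 has {H,He,Be,B,C} — only Li is left for (r5,c2).
row 5 has {He,Li,B,C}; column 5 has {H,Li,B} — only Be is left for (r5,c5).
row 6 has {H,He,Li,Be,C}; column 1 has {Li,C} — only B is left for (r6,c1).
row 2 has {H,Li,B,C}; column 5 has {H,Li,Be,B} — only He is left for (r2,c5).
row 3 has {H,Li,Be,B}; column 1 has {Li,B,C} — only He is left for (r3,c1).
row 3 has {H,He,Li,Be,B}; column 5 has {H,He,Li,Be,B} — only C is left for (r3,c5).
row 5 has {He,Li,Be,B,C}; column 1 has {He,Li,B,C} — only H is left for (r5,c1).
row 2 has {H,He,Li,B,C}; column 1 has {H,He,Li,B,C} — only Be is left for (r2,c1).

Li C Be He H B / Be B C H He Li / He Be Li B C H / C He H Li B Be / H Li B C Be He / B H He Be Li C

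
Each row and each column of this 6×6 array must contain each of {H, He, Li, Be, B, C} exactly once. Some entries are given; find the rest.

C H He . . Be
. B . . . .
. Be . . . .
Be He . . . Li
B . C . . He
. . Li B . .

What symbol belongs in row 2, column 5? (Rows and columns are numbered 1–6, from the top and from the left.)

(r1,c4) = Li
(r1,c5) = B
(r5,c2) = Li
(r6,c2) = C
(r6,c6) = H
(r2,c6) = C
(r3,c6) = B
(r6,c1) = He
(r6,c5) = Be
(r3,c3) = H
(r4,c3) = B
(r5,c5) = H
(r2,c3) = Be
(r3,c1) = Li
(r4,c5) = C
(r5,c4) = Be
(r2,c1) = H
(r2,c4) = He
(r2,c5) = Li

Li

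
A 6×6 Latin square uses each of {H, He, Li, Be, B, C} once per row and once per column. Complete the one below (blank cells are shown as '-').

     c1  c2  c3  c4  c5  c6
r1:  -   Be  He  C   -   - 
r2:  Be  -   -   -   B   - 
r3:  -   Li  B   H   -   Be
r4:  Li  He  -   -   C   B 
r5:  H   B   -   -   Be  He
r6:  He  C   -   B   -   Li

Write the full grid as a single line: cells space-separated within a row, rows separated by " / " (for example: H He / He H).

B Be He C Li H / Be H Li He B C / C Li B H He Be / Li He H Be C B / H B C Li Be He / He C Be B H Li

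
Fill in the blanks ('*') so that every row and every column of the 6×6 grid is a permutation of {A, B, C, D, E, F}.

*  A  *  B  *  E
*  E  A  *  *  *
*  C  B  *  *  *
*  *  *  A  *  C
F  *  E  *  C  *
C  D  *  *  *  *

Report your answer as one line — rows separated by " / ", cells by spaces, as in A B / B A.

(r1,c1) = D
(r1,c5) = F
(r2,c1) = B
(r2,c5) = D
(r2,c6) = F
(r4,c1) = E
(r4,c5) = B
(r5,c2) = B
(r5,c4) = D
(r5,c6) = A
(r6,c3) = F
(r6,c4) = E
(r6,c5) = A
(r6,c6) = B
(r1,c3) = C
(r2,c4) = C
(r3,c1) = A
(r3,c4) = F
(r3,c5) = E
(r3,c6) = D
(r4,c2) = F
(r4,c3) = D

D A C B F E / B E A C D F / A C B F E D / E F D A B C / F B E D C A / C D F E A B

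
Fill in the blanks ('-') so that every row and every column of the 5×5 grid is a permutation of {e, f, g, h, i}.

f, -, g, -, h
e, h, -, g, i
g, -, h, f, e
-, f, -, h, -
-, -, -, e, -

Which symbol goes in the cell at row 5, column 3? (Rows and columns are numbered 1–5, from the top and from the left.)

i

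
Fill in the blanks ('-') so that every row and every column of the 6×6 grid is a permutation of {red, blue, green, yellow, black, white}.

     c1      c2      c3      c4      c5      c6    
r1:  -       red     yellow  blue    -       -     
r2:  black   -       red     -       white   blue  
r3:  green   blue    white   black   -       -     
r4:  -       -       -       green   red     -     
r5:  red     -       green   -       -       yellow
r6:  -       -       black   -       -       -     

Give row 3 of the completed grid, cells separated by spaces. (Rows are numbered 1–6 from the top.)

row 1 has {red,blue,yellow}; column 1 has {red,green,black} — only white is left for (r1,c1).
row 2 has {red,blue,black,white}; column 4 has {blue,green,black} — only yellow is left for (r2,c4).
row 3 has {blue,green,black,white}; column 5 has {red,white} — only yellow is left for (r3,c5).
row 3 has {blue,green,yellow,black,white}; column 6 has {blue,yellow} — only red is left for (r3,c6).

green blue white black yellow red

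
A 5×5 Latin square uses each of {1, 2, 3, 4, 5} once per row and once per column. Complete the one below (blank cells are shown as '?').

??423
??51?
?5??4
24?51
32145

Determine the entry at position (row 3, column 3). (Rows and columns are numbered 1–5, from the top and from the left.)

2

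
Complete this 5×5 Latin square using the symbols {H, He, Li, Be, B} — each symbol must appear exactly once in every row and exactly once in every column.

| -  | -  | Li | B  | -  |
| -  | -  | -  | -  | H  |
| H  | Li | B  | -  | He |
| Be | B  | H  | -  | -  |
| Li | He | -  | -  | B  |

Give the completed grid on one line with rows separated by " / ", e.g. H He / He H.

He H Li B Be / B Be He Li H / H Li B Be He / Be B H He Li / Li He Be H B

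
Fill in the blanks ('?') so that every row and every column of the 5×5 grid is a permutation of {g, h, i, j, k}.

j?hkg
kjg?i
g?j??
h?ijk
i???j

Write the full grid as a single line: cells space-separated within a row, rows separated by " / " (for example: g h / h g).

(r1,c2): row 1 has {g,h,j,k}; column 2 has {j}, so it must be i.
(r2,c4): row 2 has {g,i,j,k}; column 4 has {j,k}, so it must be h.
(r3,c4): row 3 has {g,j}; column 4 has {h,j,k}, so it must be i.
(r3,c5): row 3 has {g,i,j}; column 5 has {g,i,j,k}, so it must be h.
(r4,c2): row 4 has {h,i,j,k}; column 2 has {i,j}, so it must be g.
(r5,c3): row 5 has {i,j}; column 3 has {g,h,i,j}, so it must be k.
(r5,c4): row 5 has {i,j,k}; column 4 has {h,i,j,k}, so it must be g.
(r3,c2): row 3 has {g,h,i,j}; column 2 has {g,i,j}, so it must be k.
(r5,c2): row 5 has {g,i,j,k}; column 2 has {g,i,j,k}, so it must be h.

j i h k g / k j g h i / g k j i h / h g i j k / i h k g j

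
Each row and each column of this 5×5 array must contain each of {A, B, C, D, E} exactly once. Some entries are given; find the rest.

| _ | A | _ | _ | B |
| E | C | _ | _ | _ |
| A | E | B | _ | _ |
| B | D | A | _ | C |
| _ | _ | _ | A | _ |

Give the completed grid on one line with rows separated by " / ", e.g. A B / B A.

C A E D B / E C D B A / A E B C D / B D A E C / D B C A E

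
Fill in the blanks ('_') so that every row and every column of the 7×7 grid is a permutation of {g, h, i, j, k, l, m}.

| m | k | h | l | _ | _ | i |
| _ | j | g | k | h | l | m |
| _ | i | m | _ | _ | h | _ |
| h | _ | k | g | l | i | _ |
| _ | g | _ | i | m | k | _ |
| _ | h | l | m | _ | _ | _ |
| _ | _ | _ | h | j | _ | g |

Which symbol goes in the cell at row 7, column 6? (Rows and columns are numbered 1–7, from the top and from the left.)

m

Cell (r1,c5): row 1 has {h,i,k,l,m}; column 5 has {h,j,l,m} → g.
Cell (r1,c6): row 1 has {g,h,i,k,l,m}; column 6 has {h,i,k,l} → j.
Cell (r2,c1): row 2 has {g,h,j,k,l,m}; column 1 has {h,m} → i.
Cell (r3,c4): row 3 has {h,i,m}; column 4 has {g,h,i,k,l,m} → j.
Cell (r3,c5): row 3 has {h,i,j,m}; column 5 has {g,h,j,l,m} → k.
Cell (r3,c7): row 3 has {h,i,j,k,m}; column 7 has {g,i,m} → l.
Cell (r4,c2): row 4 has {g,h,i,k,l}; column 2 has {g,h,i,j,k} → m.
Cell (r4,c7): row 4 has {g,h,i,k,l,m}; column 7 has {g,i,l,m} → j.
Cell (r5,c3): row 5 has {g,i,k,m}; column 3 has {g,h,k,l,m} → j.
Cell (r5,c7): row 5 has {g,i,j,k,m}; column 7 has {g,i,j,l,m} → h.
Cell (r6,c5): row 6 has {h,l,m}; column 5 has {g,h,j,k,l,m} → i.
Cell (r6,c6): row 6 has {h,i,l,m}; column 6 has {h,i,j,k,l} → g.
Cell (r6,c7): row 6 has {g,h,i,l,m}; column 7 has {g,h,i,j,l,m} → k.
Cell (r7,c2): row 7 has {g,h,j}; column 2 has {g,h,i,j,k,m} → l.
Cell (r7,c3): row 7 has {g,h,j,l}; column 3 has {g,h,j,k,l,m} → i.
Cell (r7,c6): row 7 has {g,h,i,j,l}; column 6 has {g,h,i,j,k,l} → m.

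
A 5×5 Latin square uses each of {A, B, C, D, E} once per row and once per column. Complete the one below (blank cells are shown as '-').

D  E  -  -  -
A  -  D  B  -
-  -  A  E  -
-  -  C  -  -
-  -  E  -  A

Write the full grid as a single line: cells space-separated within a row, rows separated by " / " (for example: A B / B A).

D E B A C / A C D B E / C B A E D / E A C D B / B D E C A

Cell (r1,c3): row 1 has {D,E}; column 3 has {A,C,D,E} → B.
Cell (r1,c5): row 1 has {B,D,E}; column 5 has {A} → C.
Cell (r2,c2): row 2 has {A,B,D}; column 2 has {E} → C.
Cell (r2,c5): row 2 has {A,B,C,D}; column 5 has {A,C} → E.
Cell (r1,c4): row 1 has {B,C,D,E}; column 4 has {B,E} → A.
Cell (r4,c4): row 4 has {C}; column 4 has {A,B,E} → D.
Cell (r4,c5): row 4 has {C,D}; column 5 has {A,C,E} → B.
Cell (r5,c4): row 5 has {A,E}; column 4 has {A,B,D,E} → C.
Cell (r3,c5): row 3 has {A,E}; column 5 has {A,B,C,E} → D.
Cell (r4,c1): row 4 has {B,C,D}; column 1 has {A,D} → E.
Cell (r4,c2): row 4 has {B,C,D,E}; column 2 has {C,E} → A.
Cell (r5,c1): row 5 has {A,C,E}; column 1 has {A,D,E} → B.
Cell (r5,c2): row 5 has {A,B,C,E}; column 2 has {A,C,E} → D.
Cell (r3,c1): row 3 has {A,D,E}; column 1 has {A,B,D,E} → C.
Cell (r3,c2): row 3 has {A,C,D,E}; column 2 has {A,C,D,E} → B.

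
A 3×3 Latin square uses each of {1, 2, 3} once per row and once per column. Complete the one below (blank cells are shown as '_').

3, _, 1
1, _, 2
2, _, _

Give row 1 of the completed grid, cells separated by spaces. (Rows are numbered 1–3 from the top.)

3 2 1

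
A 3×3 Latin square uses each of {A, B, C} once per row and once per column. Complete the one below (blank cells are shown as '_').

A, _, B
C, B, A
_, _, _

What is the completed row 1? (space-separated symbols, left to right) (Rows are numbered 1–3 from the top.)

A C B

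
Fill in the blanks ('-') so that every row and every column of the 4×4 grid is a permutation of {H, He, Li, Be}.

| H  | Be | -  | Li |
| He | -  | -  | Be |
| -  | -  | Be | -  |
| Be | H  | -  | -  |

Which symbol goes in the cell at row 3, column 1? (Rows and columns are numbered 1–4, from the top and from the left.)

Li

At row 1, column 3: row 1 has {H,Li,Be}; column 3 has {Be}; that leaves He.
At row 2, column 2: row 2 has {He,Be}; column 2 has {H,Be}; that leaves Li.
At row 2, column 3: row 2 has {He,Li,Be}; column 3 has {He,Be}; that leaves H.
At row 3, column 1: row 3 has {Be}; column 1 has {H,He,Be}; that leaves Li.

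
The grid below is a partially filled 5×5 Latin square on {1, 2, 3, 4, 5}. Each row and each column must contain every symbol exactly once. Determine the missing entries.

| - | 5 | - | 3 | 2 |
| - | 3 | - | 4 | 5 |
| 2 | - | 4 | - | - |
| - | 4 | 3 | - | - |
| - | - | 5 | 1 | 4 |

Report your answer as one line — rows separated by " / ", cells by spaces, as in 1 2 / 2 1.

4 5 1 3 2 / 1 3 2 4 5 / 2 1 4 5 3 / 5 4 3 2 1 / 3 2 5 1 4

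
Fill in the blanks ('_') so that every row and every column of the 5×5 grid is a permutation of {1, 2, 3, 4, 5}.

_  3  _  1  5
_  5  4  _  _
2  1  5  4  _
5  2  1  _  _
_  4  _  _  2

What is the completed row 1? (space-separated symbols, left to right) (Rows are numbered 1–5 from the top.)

row 1 has {1,3,5}; column 1 has {2,5} — only 4 is left for (r1,c1).
row 1 has {1,3,4,5}; column 3 has {1,4,5} — only 2 is left for (r1,c3).

4 3 2 1 5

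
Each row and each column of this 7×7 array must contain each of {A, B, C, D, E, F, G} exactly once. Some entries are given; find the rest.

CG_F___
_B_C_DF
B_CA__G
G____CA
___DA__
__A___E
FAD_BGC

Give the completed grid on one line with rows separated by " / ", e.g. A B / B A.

row 5 has {A,D}; column 1 has {B,C,F,G} — only E is left for (r5,c1).
row 5 has {A,D,E}; column 7 has {A,C,E,F,G} — only B is left for (r5,c7).
row 6 has {A,E}; column 1 has {B,C,E,F,G} — only D is left for (r6,c1).
row 7 has {A,B,C,D,F,G}; column 4 has {A,C,D,F} — only E is left for (r7,c4).
row 1 has {C,F,G}; column 7 has {A,B,C,E,F,G} — only D is left for (r1,c7).
row 2 has {B,C,D,F}; column 1 has {B,C,D,E,F,G} — only A is left for (r2,c1).
row 4 has {A,C,G}; column 4 has {A,C,D,E,F} — only B is left for (r4,c4).
row 5 has {A,B,D,E}; column 6 has {C,D,G} — only F is left for (r5,c6).
row 6 has {A,D,E}; column 4 has {A,B,C,D,E,F} — only G is left for (r6,c4).
row 6 has {A,D,E,G}; column 6 has {C,D,F,G} — only B is left for (r6,c6).
row 1 has {C,D,F,G}; column 5 has {A,B} — only E is left for (r1,c5).
row 1 has {C,D,E,F,G}; column 6 has {B,C,D,F,G} — only A is left for (r1,c6).
row 2 has {A,B,C,D,F}; column 5 has {A,B,E} — only G is left for (r2,c5).
row 3 has {A,B,C,G}; column 6 has {A,B,C,D,F,G} — only E is left for (r3,c6).
row 5 has {A,B,D,E,F}; column 2 has {A,B,G} — only C is left for (r5,c2).
row 5 has {A,B,C,D,E,F}; column 3 has {A,C,D} — only G is left for (r5,c3).
row 6 has {A,B,D,E,G}; column 2 has {A,B,C,G} — only F is left for (r6,c2).
row 6 has {A,B,D,E,F,G}; column 5 has {A,B,E,G} — only C is left for (r6,c5).
row 1 has {A,C,D,E,F,G}; column 3 has {A,C,D,G} — only B is left for (r1,c3).
row 2 has {A,B,C,D,F,G}; column 3 has {A,B,C,D,G} — only E is left for (r2,c3).
row 3 has {A,B,C,E,G}; column 2 has {A,B,C,F,G} — only D is left for (r3,c2).
row 3 has {A,B,C,D,E,G}; column 5 has {A,B,C,E,G} — only F is left for (r3,c5).
row 4 has {A,B,C,G}; column 2 has {A,B,C,D,F,G} — only E is left for (r4,c2).
row 4 has {A,B,C,E,G}; column 3 has {A,B,C,D,E,G} — only F is left for (r4,c3).
row 4 has {A,B,C,E,F,G}; column 5 has {A,B,C,E,F,G} — only D is left for (r4,c5).

C G B F E A D / A B E C G D F / B D C A F E G / G E F B D C A / E C G D A F B / D F A G C B E / F A D E B G C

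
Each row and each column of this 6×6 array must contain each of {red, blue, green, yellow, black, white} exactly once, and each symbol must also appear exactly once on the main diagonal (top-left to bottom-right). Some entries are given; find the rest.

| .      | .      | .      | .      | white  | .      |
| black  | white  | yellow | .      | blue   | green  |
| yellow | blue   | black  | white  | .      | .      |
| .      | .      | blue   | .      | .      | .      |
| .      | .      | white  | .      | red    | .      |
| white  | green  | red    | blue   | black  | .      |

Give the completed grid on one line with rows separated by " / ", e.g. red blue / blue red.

blue red green yellow white black / black white yellow red blue green / yellow blue black white green red / red black blue green yellow white / green yellow white black red blue / white green red blue black yellow

At row 1, column 3: row 1 has {white}; column 3 has {red,blue,yellow,black,white}; that leaves green.
At row 2, column 4: row 2 has {blue,green,yellow,black,white}; column 4 has {blue,white}; that leaves red.
At row 3, column 5: row 3 has {blue,yellow,black,white}; column 5 has {red,blue,black,white}; that leaves green.
At row 3, column 6: row 3 has {blue,green,yellow,black,white}; column 6 has {green}; that leaves red.
At row 4, column 5: row 4 has {blue}; column 5 has {red,blue,green,black,white}; that leaves yellow.
At row 6, column 6: row 6 has {red,blue,green,black,white}; column 6 has {red,green}; the diagonal has {red,black,white}; that leaves yellow.
At row 1, column 1: row 1 has {green,white}; column 1 has {yellow,black,white}; the diagonal has {red,yellow,black,white}; that leaves blue.
At row 1, column 6: row 1 has {blue,green,white}; column 6 has {red,green,yellow}; that leaves black.
At row 4, column 4: row 4 has {blue,yellow}; column 4 has {red,blue,white}; the diagonal has {red,blue,yellow,black,white}; that leaves green.
At row 4, column 6: row 4 has {blue,green,yellow}; column 6 has {red,green,yellow,black}; that leaves white.
At row 5, column 1: row 5 has {red,white}; column 1 has {blue,yellow,black,white}; that leaves green.
At row 5, column 6: row 5 has {red,green,white}; column 6 has {red,green,yellow,black,white}; that leaves blue.
At row 1, column 4: row 1 has {blue,green,black,white}; column 4 has {red,blue,green,white}; that leaves yellow.
At row 4, column 1: row 4 has {blue,green,yellow,white}; column 1 has {blue,green,yellow,black,white}; that leaves red.
At row 4, column 2: row 4 has {red,blue,green,yellow,white}; column 2 has {blue,green,white}; that leaves black.
At row 5, column 2: row 5 has {red,blue,green,white}; column 2 has {blue,green,black,white}; that leaves yellow.
At row 5, column 4: row 5 has {red,blue,green,yellow,white}; column 4 has {red,blue,green,yellow,white}; that leaves black.
At row 1, column 2: row 1 has {blue,green,yellow,black,white}; column 2 has {blue,green,yellow,black,white}; that leaves red.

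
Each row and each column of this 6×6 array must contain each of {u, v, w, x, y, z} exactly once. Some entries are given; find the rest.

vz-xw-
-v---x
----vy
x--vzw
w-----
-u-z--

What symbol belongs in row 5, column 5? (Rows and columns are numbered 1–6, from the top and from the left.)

(r1,c6): row 1 has {v,w,x,z}; column 6 has {w,x,y}, so it must be u.
(r4,c2): row 4 has {v,w,x,z}; column 2 has {u,v,z}, so it must be y.
(r4,c3): row 4 has {v,w,x,y,z}; column 3 is empty so far, so it must be u.
(r5,c2): row 5 has {w}; column 2 has {u,v,y,z}, so it must be x.
(r6,c1): row 6 has {u,z}; column 1 has {v,w,x}, so it must be y.
(r6,c5): row 6 has {u,y,z}; column 5 has {v,w,z}, so it must be x.
(r6,c6): row 6 has {u,x,y,z}; column 6 has {u,w,x,y}, so it must be v.
(r1,c3): row 1 has {u,v,w,x,z}; column 3 has {u}, so it must be y.
(r3,c2): row 3 has {v,y}; column 2 has {u,v,x,y,z}, so it must be w.
(r3,c4): row 3 has {v,w,y}; column 4 has {v,x,z}, so it must be u.
(r5,c4): row 5 has {w,x}; column 4 has {u,v,x,z}, so it must be y.
(r5,c5): row 5 has {w,x,y}; column 5 has {v,w,x,z}, so it must be u.

u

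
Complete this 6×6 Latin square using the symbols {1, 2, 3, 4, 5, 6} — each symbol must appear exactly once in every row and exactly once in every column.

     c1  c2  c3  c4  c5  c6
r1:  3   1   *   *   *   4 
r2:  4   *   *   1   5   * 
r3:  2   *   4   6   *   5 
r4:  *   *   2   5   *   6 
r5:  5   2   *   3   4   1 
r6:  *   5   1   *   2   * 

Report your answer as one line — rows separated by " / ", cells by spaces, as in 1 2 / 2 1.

(r1,c4) = 2
(r1,c5) = 6
(r3,c2) = 3
(r3,c5) = 1
(r4,c1) = 1
(r4,c2) = 4
(r4,c5) = 3
(r5,c3) = 6
(r6,c1) = 6
(r6,c4) = 4
(r6,c6) = 3
(r1,c3) = 5
(r2,c2) = 6
(r2,c3) = 3
(r2,c6) = 2

3 1 5 2 6 4 / 4 6 3 1 5 2 / 2 3 4 6 1 5 / 1 4 2 5 3 6 / 5 2 6 3 4 1 / 6 5 1 4 2 3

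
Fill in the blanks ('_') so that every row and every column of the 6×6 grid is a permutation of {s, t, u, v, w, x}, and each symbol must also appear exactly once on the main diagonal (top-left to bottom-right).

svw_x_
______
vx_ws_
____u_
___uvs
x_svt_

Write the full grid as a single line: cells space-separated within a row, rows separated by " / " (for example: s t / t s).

s v w t x u / u t v s w x / v x u w s t / w s t x u v / t w x u v s / x u s v t w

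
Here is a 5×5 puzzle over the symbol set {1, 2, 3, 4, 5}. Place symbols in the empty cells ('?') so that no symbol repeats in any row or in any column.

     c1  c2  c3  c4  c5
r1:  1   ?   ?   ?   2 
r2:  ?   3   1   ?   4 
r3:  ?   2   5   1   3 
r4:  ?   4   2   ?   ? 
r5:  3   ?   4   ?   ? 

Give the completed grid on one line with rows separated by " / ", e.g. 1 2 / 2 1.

(r1,c2): row 1 has {1,2}; column 2 has {2,3,4}, so it must be 5.
(r1,c3): row 1 has {1,2,5}; column 3 has {1,2,4,5}, so it must be 3.
(r1,c4): row 1 has {1,2,3,5}; column 4 has {1}, so it must be 4.
(r3,c1): row 3 has {1,2,3,5}; column 1 has {1,3}, so it must be 4.
(r4,c1): row 4 has {2,4}; column 1 has {1,3,4}, so it must be 5.
(r4,c4): row 4 has {2,4,5}; column 4 has {1,4}, so it must be 3.
(r4,c5): row 4 has {2,3,4,5}; column 5 has {2,3,4}, so it must be 1.
(r5,c2): row 5 has {3,4}; column 2 has {2,3,4,5}, so it must be 1.
(r5,c5): row 5 has {1,3,4}; column 5 has {1,2,3,4}, so it must be 5.
(r2,c1): row 2 has {1,3,4}; column 1 has {1,3,4,5}, so it must be 2.
(r2,c4): row 2 has {1,2,3,4}; column 4 has {1,3,4}, so it must be 5.
(r5,c4): row 5 has {1,3,4,5}; column 4 has {1,3,4,5}, so it must be 2.

1 5 3 4 2 / 2 3 1 5 4 / 4 2 5 1 3 / 5 4 2 3 1 / 3 1 4 2 5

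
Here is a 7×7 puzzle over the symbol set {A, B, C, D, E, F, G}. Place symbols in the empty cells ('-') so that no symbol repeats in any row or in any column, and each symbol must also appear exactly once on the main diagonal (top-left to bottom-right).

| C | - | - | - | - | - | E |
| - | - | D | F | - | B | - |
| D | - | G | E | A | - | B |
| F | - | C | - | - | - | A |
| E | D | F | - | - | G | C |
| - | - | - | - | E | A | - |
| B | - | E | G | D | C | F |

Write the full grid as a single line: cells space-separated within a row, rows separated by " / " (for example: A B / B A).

C G A B F D E / A E D F C B G / D C G E A F B / F B C D G E A / E D F A B G C / G F B C E A D / B A E G D C F

At row 2, column 2: row 2 has {B,D,F}; column 2 has {D}; the diagonal has {A,C,F,G}; that leaves E.
At row 2, column 7: row 2 has {B,D,E,F}; column 7 has {A,B,C,E,F}; that leaves G.
At row 3, column 6: row 3 has {A,B,D,E,G}; column 6 has {A,B,C,G}; that leaves F.
At row 5, column 5: row 5 has {C,D,E,F,G}; column 5 has {A,D,E}; the diagonal has {A,C,E,F,G}; that leaves B.
At row 6, column 1: row 6 has {A,E}; column 1 has {B,C,D,E,F}; that leaves G.
At row 6, column 3: row 6 has {A,E,G}; column 3 has {C,D,E,F,G}; that leaves B.
At row 6, column 7: row 6 has {A,B,E,G}; column 7 has {A,B,C,E,F,G}; that leaves D.
At row 7, column 2: row 7 has {B,C,D,E,F,G}; column 2 has {D,E}; that leaves A.
At row 1, column 3: row 1 has {C,E}; column 3 has {B,C,D,E,F,G}; that leaves A.
At row 1, column 6: row 1 has {A,C,E}; column 6 has {A,B,C,F,G}; that leaves D.
At row 2, column 1: row 2 has {B,D,E,F,G}; column 1 has {B,C,D,E,F,G}; that leaves A.
At row 2, column 5: row 2 has {A,B,D,E,F,G}; column 5 has {A,B,D,E}; that leaves C.
At row 3, column 2: row 3 has {A,B,D,E,F,G}; column 2 has {A,D,E}; that leaves C.
At row 4, column 4: row 4 has {A,C,F}; column 4 has {E,F,G}; the diagonal has {A,B,C,E,F,G}; that leaves D.
At row 4, column 5: row 4 has {A,C,D,F}; column 5 has {A,B,C,D,E}; that leaves G.
At row 4, column 6: row 4 has {A,C,D,F,G}; column 6 has {A,B,C,D,F,G}; that leaves E.
At row 5, column 4: row 5 has {B,C,D,E,F,G}; column 4 has {D,E,F,G}; that leaves A.
At row 6, column 2: row 6 has {A,B,D,E,G}; column 2 has {A,C,D,E}; that leaves F.
At row 6, column 4: row 6 has {A,B,D,E,F,G}; column 4 has {A,D,E,F,G}; that leaves C.
At row 1, column 4: row 1 has {A,C,D,E}; column 4 has {A,C,D,E,F,G}; that leaves B.
At row 1, column 5: row 1 has {A,B,C,D,E}; column 5 has {A,B,C,D,E,G}; that leaves F.
At row 4, column 2: row 4 has {A,C,D,E,F,G}; column 2 has {A,C,D,E,F}; that leaves B.
At row 1, column 2: row 1 has {A,B,C,D,E,F}; column 2 has {A,B,C,D,E,F}; that leaves G.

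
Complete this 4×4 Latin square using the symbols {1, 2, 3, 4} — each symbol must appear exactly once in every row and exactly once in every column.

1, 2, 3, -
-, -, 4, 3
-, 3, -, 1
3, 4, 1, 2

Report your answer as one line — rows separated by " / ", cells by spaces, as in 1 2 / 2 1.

At row 1, column 4: row 1 has {1,2,3}; column 4 has {1,2,3}; that leaves 4.
At row 2, column 1: row 2 has {3,4}; column 1 has {1,3}; that leaves 2.
At row 2, column 2: row 2 has {2,3,4}; column 2 has {2,3,4}; that leaves 1.
At row 3, column 1: row 3 has {1,3}; column 1 has {1,2,3}; that leaves 4.
At row 3, column 3: row 3 has {1,3,4}; column 3 has {1,3,4}; that leaves 2.

1 2 3 4 / 2 1 4 3 / 4 3 2 1 / 3 4 1 2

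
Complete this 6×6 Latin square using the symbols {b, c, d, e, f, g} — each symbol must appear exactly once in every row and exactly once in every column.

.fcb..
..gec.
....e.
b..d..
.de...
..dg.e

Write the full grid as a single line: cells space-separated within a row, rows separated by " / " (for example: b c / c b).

e f c b d g / d b g e c f / c g b f e d / b e f d g c / g d e c f b / f c d g b e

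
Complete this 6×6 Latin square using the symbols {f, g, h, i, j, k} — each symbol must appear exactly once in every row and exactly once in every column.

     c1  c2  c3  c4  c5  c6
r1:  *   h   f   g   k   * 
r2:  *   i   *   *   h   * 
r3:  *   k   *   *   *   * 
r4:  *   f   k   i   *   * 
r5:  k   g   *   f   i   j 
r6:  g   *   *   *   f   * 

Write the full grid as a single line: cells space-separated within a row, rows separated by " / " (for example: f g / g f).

j h f g k i / f i g j h k / i k j h g f / h f k i j g / k g h f i j / g j i k f h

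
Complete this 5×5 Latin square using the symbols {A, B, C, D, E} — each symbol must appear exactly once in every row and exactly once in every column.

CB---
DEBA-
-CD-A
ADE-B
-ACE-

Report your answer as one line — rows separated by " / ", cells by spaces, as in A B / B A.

Cell (r1,c3): row 1 has {B,C}; column 3 has {B,C,D,E} → A.
Cell (r1,c4): row 1 has {A,B,C}; column 4 has {A,E} → D.
Cell (r1,c5): row 1 has {A,B,C,D}; column 5 has {A,B} → E.
Cell (r2,c5): row 2 has {A,B,D,E}; column 5 has {A,B,E} → C.
Cell (r3,c4): row 3 has {A,C,D}; column 4 has {A,D,E} → B.
Cell (r4,c4): row 4 has {A,B,D,E}; column 4 has {A,B,D,E} → C.
Cell (r5,c1): row 5 has {A,C,E}; column 1 has {A,C,D} → B.
Cell (r5,c5): row 5 has {A,B,C,E}; column 5 has {A,B,C,E} → D.
Cell (r3,c1): row 3 has {A,B,C,D}; column 1 has {A,B,C,D} → E.

C B A D E / D E B A C / E C D B A / A D E C B / B A C E D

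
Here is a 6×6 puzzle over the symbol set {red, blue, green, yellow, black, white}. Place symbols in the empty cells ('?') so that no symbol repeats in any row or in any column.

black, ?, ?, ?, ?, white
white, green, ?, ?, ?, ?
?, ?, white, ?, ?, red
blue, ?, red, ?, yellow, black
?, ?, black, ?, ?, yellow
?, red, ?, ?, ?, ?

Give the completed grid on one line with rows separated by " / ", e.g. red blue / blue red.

black yellow green blue red white / white green yellow red black blue / green black white yellow blue red / blue white red green yellow black / red blue black white green yellow / yellow red blue black white green

row 2 has {green,white}; column 6 has {red,yellow,black,white} — only blue is left for (r2,c6).
row 4 has {red,blue,yellow,black}; column 2 has {red,green} — only white is left for (r4,c2).
row 4 has {red,blue,yellow,black,white}; column 4 is empty so far — only green is left for (r4,c4).
row 5 has {yellow,black}; column 2 has {red,green,white} — only blue is left for (r5,c2).
row 6 has {red}; column 6 has {red,blue,yellow,black,white} — only green is left for (r6,c6).
row 1 has {black,white}; column 2 has {red,blue,green,white} — only yellow is left for (r1,c2).
row 2 has {blue,green,white}; column 3 has {red,black,white} — only yellow is left for (r2,c3).
row 3 has {red,white}; column 2 has {red,blue,green,yellow,white} — only black is left for (r3,c2).
row 6 has {red,green}; column 1 has {blue,black,white} — only yellow is left for (r6,c1).
row 6 has {red,green,yellow}; column 3 has {red,yellow,black,white} — only blue is left for (r6,c3).
row 1 has {yellow,black,white}; column 3 has {red,blue,yellow,black,white} — only green is left for (r1,c3).
row 3 has {red,black,white}; column 1 has {blue,yellow,black,white} — only green is left for (r3,c1).
row 3 has {red,green,black,white}; column 5 has {yellow} — only blue is left for (r3,c5).
row 5 has {blue,yellow,black}; column 1 has {blue,green,yellow,black,white} — only red is left for (r5,c1).
row 5 has {red,blue,yellow,black}; column 4 has {green} — only white is left for (r5,c4).
row 5 has {red,blue,yellow,black,white}; column 5 has {blue,yellow} — only green is left for (r5,c5).
row 6 has {red,blue,green,yellow}; column 4 has {green,white} — only black is left for (r6,c4).
row 6 has {red,blue,green,yellow,black}; column 5 has {blue,green,yellow} — only white is left for (r6,c5).
row 1 has {green,yellow,black,white}; column 5 has {blue,green,yellow,white} — only red is left for (r1,c5).
row 2 has {blue,green,yellow,white}; column 4 has {green,black,white} — only red is left for (r2,c4).
row 2 has {red,blue,green,yellow,white}; column 5 has {red,blue,green,yellow,white} — only black is left for (r2,c5).
row 3 has {red,blue,green,black,white}; column 4 has {red,green,black,white} — only yellow is left for (r3,c4).
row 1 has {red,green,yellow,black,white}; column 4 has {red,green,yellow,black,white} — only blue is left for (r1,c4).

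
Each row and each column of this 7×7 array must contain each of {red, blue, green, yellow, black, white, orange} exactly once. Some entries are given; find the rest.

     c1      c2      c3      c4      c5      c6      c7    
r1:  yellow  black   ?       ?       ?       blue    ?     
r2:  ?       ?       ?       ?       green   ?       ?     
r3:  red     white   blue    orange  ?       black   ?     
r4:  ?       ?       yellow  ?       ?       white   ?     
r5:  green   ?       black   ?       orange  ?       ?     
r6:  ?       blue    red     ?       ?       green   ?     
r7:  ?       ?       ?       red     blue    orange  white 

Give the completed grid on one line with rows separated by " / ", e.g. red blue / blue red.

(r3,c5) = yellow
(r3,c7) = green
(r7,c1) = black
(r7,c3) = green
(r7,c2) = yellow
(r5,c2) = red
(r5,c6) = yellow
(r5,c7) = blue
(r2,c2) = orange
(r2,c3) = white
(r2,c6) = red
(r4,c2) = green
(r5,c4) = white
(r1,c3) = orange
(r1,c4) = green
(r1,c7) = red
(r2,c1) = blue
(r4,c1) = orange
(r4,c7) = black
(r6,c1) = white
(r6,c5) = black
(r1,c5) = white
(r2,c7) = yellow
(r4,c4) = blue
(r4,c5) = red
(r6,c4) = yellow
(r6,c7) = orange
(r2,c4) = black

yellow black orange green white blue red / blue orange white black green red yellow / red white blue orange yellow black green / orange green yellow blue red white black / green red black white orange yellow blue / white blue red yellow black green orange / black yellow green red blue orange white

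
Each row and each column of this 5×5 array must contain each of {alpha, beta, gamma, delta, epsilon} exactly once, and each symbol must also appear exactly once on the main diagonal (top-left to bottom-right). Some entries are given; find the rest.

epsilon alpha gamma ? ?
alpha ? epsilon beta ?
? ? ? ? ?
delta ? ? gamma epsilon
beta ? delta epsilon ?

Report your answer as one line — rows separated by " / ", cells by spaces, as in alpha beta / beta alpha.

(r1,c4) = delta
(r1,c5) = beta
(r2,c2) = delta
(r2,c5) = gamma
(r3,c1) = gamma
(r3,c4) = alpha
(r3,c5) = delta
(r4,c2) = beta
(r4,c3) = alpha
(r5,c2) = gamma
(r5,c5) = alpha
(r3,c2) = epsilon
(r3,c3) = beta

epsilon alpha gamma delta beta / alpha delta epsilon beta gamma / gamma epsilon beta alpha delta / delta beta alpha gamma epsilon / beta gamma delta epsilon alpha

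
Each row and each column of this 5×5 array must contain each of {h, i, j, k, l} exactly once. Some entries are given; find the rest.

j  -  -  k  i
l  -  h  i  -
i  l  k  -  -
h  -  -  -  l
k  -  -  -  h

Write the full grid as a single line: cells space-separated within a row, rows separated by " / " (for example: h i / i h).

j h l k i / l j h i k / i l k h j / h k i j l / k i j l h

Cell (r1,c2): row 1 has {i,j,k}; column 2 has {l} → h.
Cell (r1,c3): row 1 has {h,i,j,k}; column 3 has {h,k} → l.
Cell (r3,c5): row 3 has {i,k,l}; column 5 has {h,i,l} → j.
Cell (r4,c4): row 4 has {h,l}; column 4 has {i,k} → j.
Cell (r5,c4): row 5 has {h,k}; column 4 has {i,j,k} → l.
Cell (r2,c5): row 2 has {h,i,l}; column 5 has {h,i,j,l} → k.
Cell (r3,c4): row 3 has {i,j,k,l}; column 4 has {i,j,k,l} → h.
Cell (r4,c3): row 4 has {h,j,l}; column 3 has {h,k,l} → i.
Cell (r5,c3): row 5 has {h,k,l}; column 3 has {h,i,k,l} → j.
Cell (r2,c2): row 2 has {h,i,k,l}; column 2 has {h,l} → j.
Cell (r4,c2): row 4 has {h,i,j,l}; column 2 has {h,j,l} → k.
Cell (r5,c2): row 5 has {h,j,k,l}; column 2 has {h,j,k,l} → i.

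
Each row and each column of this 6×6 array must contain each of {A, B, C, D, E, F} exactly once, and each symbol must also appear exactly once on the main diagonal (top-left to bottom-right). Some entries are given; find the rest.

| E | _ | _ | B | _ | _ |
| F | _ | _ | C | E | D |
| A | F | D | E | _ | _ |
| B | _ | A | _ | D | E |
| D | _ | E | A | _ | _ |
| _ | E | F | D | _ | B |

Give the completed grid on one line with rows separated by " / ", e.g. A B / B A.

E D C B F A / F A B C E D / A F D E B C / B C A F D E / D B E A C F / C E F D A B

Cell (r1,c3): row 1 has {B,E}; column 3 has {A,D,E,F} → C.
Cell (r2,c2): row 2 has {C,D,E,F}; column 2 has {E,F}; the diagonal has {B,D,E} → A.
Cell (r2,c3): row 2 has {A,C,D,E,F}; column 3 has {A,C,D,E,F} → B.
Cell (r3,c6): row 3 has {A,D,E,F}; column 6 has {B,D,E} → C.
Cell (r4,c2): row 4 has {A,B,D,E}; column 2 has {A,E,F} → C.
Cell (r4,c4): row 4 has {A,B,C,D,E}; column 4 has {A,B,C,D,E}; the diagonal has {A,B,D,E} → F.
Cell (r5,c2): row 5 has {A,D,E}; column 2 has {A,C,E,F} → B.
Cell (r5,c5): row 5 has {A,B,D,E}; column 5 has {D,E}; the diagonal has {A,B,D,E,F} → C.
Cell (r5,c6): row 5 has {A,B,C,D,E}; column 6 has {B,C,D,E} → F.
Cell (r6,c1): row 6 has {B,D,E,F}; column 1 has {A,B,D,E,F} → C.
Cell (r6,c5): row 6 has {B,C,D,E,F}; column 5 has {C,D,E} → A.
Cell (r1,c2): row 1 has {B,C,E}; column 2 has {A,B,C,E,F} → D.
Cell (r1,c5): row 1 has {B,C,D,E}; column 5 has {A,C,D,E} → F.
Cell (r1,c6): row 1 has {B,C,D,E,F}; column 6 has {B,C,D,E,F} → A.
Cell (r3,c5): row 3 has {A,C,D,E,F}; column 5 has {A,C,D,E,F} → B.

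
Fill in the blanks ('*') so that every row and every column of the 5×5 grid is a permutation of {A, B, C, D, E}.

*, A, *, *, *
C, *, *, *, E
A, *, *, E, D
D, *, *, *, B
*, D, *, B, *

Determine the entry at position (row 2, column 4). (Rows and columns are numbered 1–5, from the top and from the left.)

row 1 has {A}; column 5 has {B,D,E} — only C is left for (r1,c5).
row 2 has {C,E}; column 2 has {A,D} — only B is left for (r2,c2).
row 3 has {A,D,E}; column 2 has {A,B,D} — only C is left for (r3,c2).
row 3 has {A,C,D,E}; column 3 is empty so far — only B is left for (r3,c3).
row 4 has {B,D}; column 2 has {A,B,C,D} — only E is left for (r4,c2).
row 5 has {B,D}; column 1 has {A,C,D} — only E is left for (r5,c1).
row 5 has {B,D,E}; column 5 has {B,C,D,E} — only A is left for (r5,c5).
row 1 has {A,C}; column 1 has {A,C,D,E} — only B is left for (r1,c1).
row 1 has {A,B,C}; column 4 has {B,E} — only D is left for (r1,c4).
row 2 has {B,C,E}; column 4 has {B,D,E} — only A is left for (r2,c4).

A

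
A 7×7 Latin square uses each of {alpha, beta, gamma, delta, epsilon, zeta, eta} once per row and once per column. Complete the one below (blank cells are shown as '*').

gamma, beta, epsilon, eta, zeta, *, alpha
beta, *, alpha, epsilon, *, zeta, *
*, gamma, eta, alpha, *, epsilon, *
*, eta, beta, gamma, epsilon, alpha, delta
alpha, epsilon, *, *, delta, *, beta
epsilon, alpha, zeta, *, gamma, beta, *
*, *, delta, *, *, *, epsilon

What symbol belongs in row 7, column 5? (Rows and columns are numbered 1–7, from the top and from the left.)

alpha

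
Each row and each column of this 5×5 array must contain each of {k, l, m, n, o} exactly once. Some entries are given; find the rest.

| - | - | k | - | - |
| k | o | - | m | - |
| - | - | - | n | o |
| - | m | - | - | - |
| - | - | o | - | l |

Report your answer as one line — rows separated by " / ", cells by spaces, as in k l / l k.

At row 2, column 5: row 2 has {k,m,o}; column 5 has {l,o}; that leaves n.
At row 4, column 5: row 4 has {m}; column 5 has {l,n,o}; that leaves k.
At row 5, column 4: row 5 has {l,o}; column 4 has {m,n}; that leaves k.
At row 1, column 5: row 1 has {k}; column 5 has {k,l,n,o}; that leaves m.
At row 2, column 3: row 2 has {k,m,n,o}; column 3 has {k,o}; that leaves l.
At row 3, column 3: row 3 has {n,o}; column 3 has {k,l,o}; that leaves m.
At row 4, column 3: row 4 has {k,m}; column 3 has {k,l,m,o}; that leaves n.
At row 5, column 2: row 5 has {k,l,o}; column 2 has {m,o}; that leaves n.
At row 1, column 2: row 1 has {k,m}; column 2 has {m,n,o}; that leaves l.
At row 1, column 4: row 1 has {k,l,m}; column 4 has {k,m,n}; that leaves o.
At row 3, column 1: row 3 has {m,n,o}; column 1 has {k}; that leaves l.
At row 3, column 2: row 3 has {l,m,n,o}; column 2 has {l,m,n,o}; that leaves k.
At row 4, column 1: row 4 has {k,m,n}; column 1 has {k,l}; that leaves o.
At row 4, column 4: row 4 has {k,m,n,o}; column 4 has {k,m,n,o}; that leaves l.
At row 5, column 1: row 5 has {k,l,n,o}; column 1 has {k,l,o}; that leaves m.
At row 1, column 1: row 1 has {k,l,m,o}; column 1 has {k,l,m,o}; that leaves n.

n l k o m / k o l m n / l k m n o / o m n l k / m n o k l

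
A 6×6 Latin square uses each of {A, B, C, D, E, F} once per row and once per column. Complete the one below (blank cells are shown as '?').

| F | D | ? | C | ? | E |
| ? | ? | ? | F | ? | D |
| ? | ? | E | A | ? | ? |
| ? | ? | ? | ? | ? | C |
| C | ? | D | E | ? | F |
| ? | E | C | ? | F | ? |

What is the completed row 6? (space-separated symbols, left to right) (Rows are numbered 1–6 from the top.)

B E C D F A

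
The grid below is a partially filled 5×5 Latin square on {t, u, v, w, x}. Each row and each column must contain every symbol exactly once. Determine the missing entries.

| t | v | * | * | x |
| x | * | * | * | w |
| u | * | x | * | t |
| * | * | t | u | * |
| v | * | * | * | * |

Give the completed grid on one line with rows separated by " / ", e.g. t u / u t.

t v u w x / x u v t w / u w x v t / w x t u v / v t w x u

(r1,c4): row 1 has {t,v,x}; column 4 has {u}, so it must be w.
(r3,c2): row 3 has {t,u,x}; column 2 has {v}, so it must be w.
(r3,c4): row 3 has {t,u,w,x}; column 4 has {u,w}, so it must be v.
(r4,c1): row 4 has {t,u}; column 1 has {t,u,v,x}, so it must be w.
(r4,c2): row 4 has {t,u,w}; column 2 has {v,w}, so it must be x.
(r4,c5): row 4 has {t,u,w,x}; column 5 has {t,w,x}, so it must be v.
(r5,c5): row 5 has {v}; column 5 has {t,v,w,x}, so it must be u.
(r1,c3): row 1 has {t,v,w,x}; column 3 has {t,x}, so it must be u.
(r2,c3): row 2 has {w,x}; column 3 has {t,u,x}, so it must be v.
(r2,c4): row 2 has {v,w,x}; column 4 has {u,v,w}, so it must be t.
(r5,c2): row 5 has {u,v}; column 2 has {v,w,x}, so it must be t.
(r5,c3): row 5 has {t,u,v}; column 3 has {t,u,v,x}, so it must be w.
(r5,c4): row 5 has {t,u,v,w}; column 4 has {t,u,v,w}, so it must be x.
(r2,c2): row 2 has {t,v,w,x}; column 2 has {t,v,w,x}, so it must be u.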